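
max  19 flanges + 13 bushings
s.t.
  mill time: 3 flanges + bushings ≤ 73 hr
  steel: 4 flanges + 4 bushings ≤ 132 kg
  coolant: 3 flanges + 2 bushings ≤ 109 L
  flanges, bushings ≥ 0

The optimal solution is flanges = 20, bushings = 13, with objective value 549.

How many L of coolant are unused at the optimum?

coolant used = 3·20 + 2·13 = 86; slack = 109 − 86 = 23.

23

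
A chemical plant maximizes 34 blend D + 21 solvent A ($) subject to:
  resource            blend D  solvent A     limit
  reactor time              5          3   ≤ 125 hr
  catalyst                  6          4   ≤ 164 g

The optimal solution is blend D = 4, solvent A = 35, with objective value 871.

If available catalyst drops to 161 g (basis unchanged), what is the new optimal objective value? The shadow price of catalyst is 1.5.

Δb = -3, so new z* = 871 + (1.5)·(-3) = 871 − 4.5 = 866.5.

866.5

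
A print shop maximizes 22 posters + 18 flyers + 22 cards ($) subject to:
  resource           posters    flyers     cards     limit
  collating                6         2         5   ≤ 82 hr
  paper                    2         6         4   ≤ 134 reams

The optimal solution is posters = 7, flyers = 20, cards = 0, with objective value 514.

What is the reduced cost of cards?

At the optimum: collating uses 82 of 82 (binding); paper uses 134 of 134 (binding).
Dual feasibility on the basic columns requires 6·y_collating + 2·y_paper = 22, 2·y_collating + 6·y_paper = 18.
Solving: y_collating = 3, y_paper = 2.
Reduced cost of cards: c₃ − yᵀa₃ = 22 − (3·5 + 2·4) = 22 − 23 = -1.

-1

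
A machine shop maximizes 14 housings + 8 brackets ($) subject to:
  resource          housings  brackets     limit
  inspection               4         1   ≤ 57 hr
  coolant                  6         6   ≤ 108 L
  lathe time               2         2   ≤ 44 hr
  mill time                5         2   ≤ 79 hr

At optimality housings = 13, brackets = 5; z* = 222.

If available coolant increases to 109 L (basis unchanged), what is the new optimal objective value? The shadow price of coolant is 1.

223

Δb = 1, so new z* = 222 + (1)·(1) = 222 + 1 = 223.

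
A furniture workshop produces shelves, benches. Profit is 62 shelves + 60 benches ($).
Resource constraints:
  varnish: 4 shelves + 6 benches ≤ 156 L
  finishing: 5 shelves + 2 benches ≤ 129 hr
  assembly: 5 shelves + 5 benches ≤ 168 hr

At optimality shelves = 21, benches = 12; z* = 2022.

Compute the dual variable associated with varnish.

8

At the optimum: varnish uses 156 of 156 (binding); finishing uses 129 of 129 (binding); assembly uses 165 of 168 (slack = 3).
Since assembly is not tight, its dual is 0.
Dual feasibility on the basic columns requires 4·y_varnish + 5·y_finishing = 62, 6·y_varnish + 2·y_finishing = 60.
Solving: y_varnish = 8, y_finishing = 6.
Shadow price of varnish = 8.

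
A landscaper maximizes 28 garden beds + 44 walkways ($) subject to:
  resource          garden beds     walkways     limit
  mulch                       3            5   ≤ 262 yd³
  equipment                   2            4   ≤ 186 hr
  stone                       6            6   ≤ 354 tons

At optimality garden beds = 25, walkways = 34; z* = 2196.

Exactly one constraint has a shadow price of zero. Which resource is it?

mulch

mulch: 245/262 (slack 17)
equipment: 186/186 (binding)
stone: 354/354 (binding)
By complementary slackness, a constraint with positive slack has shadow price 0 → mulch.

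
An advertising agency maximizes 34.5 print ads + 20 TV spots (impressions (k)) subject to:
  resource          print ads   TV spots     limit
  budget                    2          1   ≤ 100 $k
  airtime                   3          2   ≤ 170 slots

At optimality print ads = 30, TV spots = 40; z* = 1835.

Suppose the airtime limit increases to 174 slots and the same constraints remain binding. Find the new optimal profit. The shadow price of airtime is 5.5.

1857

Δb = 4, so new z* = 1835 + (5.5)·(4) = 1835 + 22 = 1857.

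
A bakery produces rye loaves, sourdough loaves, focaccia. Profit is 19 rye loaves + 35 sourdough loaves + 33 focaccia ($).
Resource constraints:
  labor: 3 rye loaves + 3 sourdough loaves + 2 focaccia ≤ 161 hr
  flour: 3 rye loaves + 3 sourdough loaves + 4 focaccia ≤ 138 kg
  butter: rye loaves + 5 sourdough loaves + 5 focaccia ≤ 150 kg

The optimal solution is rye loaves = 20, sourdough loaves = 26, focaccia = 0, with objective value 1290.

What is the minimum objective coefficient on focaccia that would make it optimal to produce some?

40

Binding: flour and butter. Non-binding: labor (23 unused).
Slack constraints have shadow price 0 (complementary slackness).
From A_Bᵀ y = c: 3·y_flour + 1·y_butter = 19; 3·y_flour + 5·y_butter = 35.
This yields shadow prices y_flour = 5, y_butter = 4.
focaccia enters the basis when its profit ≥ yᵀa₃ = 5·4 + 4·5 = 40.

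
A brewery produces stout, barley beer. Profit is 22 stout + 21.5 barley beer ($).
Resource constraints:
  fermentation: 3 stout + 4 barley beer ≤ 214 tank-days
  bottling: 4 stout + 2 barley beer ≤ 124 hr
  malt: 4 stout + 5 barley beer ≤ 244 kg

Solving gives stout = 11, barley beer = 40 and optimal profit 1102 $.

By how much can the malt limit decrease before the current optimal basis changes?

Binding constraints: bottling, malt. The basis is B = [[4,2],[4,5]] with det 12.
Per unit decrease in malt, x* moves by d = (0.1667, -0.3333).
The basis stays optimal until barley beer reaches 0; allowable decrease = 120 kg.

120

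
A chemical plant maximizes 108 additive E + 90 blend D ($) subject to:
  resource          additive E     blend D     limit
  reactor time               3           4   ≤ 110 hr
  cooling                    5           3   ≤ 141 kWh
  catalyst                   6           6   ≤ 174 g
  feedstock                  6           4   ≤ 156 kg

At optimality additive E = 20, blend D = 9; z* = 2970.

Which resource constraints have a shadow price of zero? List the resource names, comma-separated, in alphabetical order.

reactor time: 96/110 (slack 14)
cooling: 127/141 (slack 14)
catalyst: 174/174 (binding)
feedstock: 156/156 (binding)
By complementary slackness, a constraint with positive slack has shadow price 0 → cooling, reactor time.

cooling, reactor time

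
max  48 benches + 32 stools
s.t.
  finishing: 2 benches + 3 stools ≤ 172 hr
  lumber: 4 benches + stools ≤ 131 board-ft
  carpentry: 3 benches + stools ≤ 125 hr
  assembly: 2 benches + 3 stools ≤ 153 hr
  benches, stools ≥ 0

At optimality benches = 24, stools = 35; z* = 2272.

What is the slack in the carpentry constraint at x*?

18

carpentry used = 3·24 + 1·35 = 107; slack = 125 − 107 = 18.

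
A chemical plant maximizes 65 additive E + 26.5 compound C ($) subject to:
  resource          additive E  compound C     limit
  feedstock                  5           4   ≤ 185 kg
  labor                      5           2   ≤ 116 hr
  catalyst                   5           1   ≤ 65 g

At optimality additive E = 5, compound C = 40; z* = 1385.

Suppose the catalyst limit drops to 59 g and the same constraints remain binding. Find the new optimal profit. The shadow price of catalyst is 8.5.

Δb = -6, so new z* = 1385 + (8.5)·(-6) = 1385 − 51 = 1334.

1334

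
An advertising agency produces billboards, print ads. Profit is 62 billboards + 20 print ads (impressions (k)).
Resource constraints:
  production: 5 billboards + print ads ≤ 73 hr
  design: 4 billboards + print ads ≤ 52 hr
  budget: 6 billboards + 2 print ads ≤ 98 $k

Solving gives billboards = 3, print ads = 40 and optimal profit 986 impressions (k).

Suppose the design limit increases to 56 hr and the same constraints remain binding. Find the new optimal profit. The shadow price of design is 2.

994

Δb = 4, so new z* = 986 + (2)·(4) = 986 + 8 = 994.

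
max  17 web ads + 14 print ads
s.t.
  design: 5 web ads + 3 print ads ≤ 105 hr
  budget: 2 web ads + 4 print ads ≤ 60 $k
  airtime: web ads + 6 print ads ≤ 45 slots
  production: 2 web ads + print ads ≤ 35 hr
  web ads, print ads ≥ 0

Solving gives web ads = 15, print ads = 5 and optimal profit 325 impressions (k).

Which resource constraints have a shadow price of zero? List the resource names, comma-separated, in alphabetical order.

budget, design

design: 90/105 (slack 15)
budget: 50/60 (slack 10)
airtime: 45/45 (binding)
production: 35/35 (binding)
By complementary slackness, a constraint with positive slack has shadow price 0 → budget, design.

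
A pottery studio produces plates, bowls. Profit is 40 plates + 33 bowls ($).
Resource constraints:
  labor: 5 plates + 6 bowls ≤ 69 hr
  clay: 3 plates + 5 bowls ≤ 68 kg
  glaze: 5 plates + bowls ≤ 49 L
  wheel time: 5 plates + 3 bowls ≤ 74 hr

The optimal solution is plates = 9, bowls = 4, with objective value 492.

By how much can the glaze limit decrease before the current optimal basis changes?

37.5

Binding constraints: labor, glaze. The basis is B = [[5,6],[5,1]] with det -25.
Per unit decrease in glaze, x* moves by d = (-0.24, 0.2).
The basis stays optimal until plates reaches 0; allowable decrease = 37.5 L.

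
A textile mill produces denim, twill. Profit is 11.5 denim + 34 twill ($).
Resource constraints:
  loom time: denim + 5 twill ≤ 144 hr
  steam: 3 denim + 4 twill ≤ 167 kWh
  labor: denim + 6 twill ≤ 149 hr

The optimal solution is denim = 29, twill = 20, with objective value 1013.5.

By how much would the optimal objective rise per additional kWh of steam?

At the optimum: loom time uses 129 of 144 (slack = 15); steam uses 167 of 167 (binding); labor uses 149 of 149 (binding).
Since loom time is not tight, its dual is 0.
Dual feasibility on the basic columns requires 3·y_steam + 1·y_labor = 11.5, 4·y_steam + 6·y_labor = 34.
Solving: y_steam = 2.5, y_labor = 4.
Shadow price of steam = 2.5.

2.5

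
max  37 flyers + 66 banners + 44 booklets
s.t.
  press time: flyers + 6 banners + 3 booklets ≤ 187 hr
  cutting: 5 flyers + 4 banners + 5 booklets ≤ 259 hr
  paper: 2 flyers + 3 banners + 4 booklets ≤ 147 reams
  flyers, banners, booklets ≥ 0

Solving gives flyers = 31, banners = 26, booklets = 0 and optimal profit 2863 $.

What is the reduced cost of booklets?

-7

At the optimum: press time uses 187 of 187 (binding); cutting uses 259 of 259 (binding); paper uses 140 of 147 (slack = 7).
By complementary slackness, y = 0 for the non-binding constraint.
Dual feasibility on the basic columns requires 1·y_press time + 5·y_cutting = 37, 6·y_press time + 4·y_cutting = 66.
Solving: y_press time = 7, y_cutting = 6.
Reduced cost of booklets: c₃ − yᵀa₃ = 44 − (7·3 + 6·5) = 44 − 51 = -7.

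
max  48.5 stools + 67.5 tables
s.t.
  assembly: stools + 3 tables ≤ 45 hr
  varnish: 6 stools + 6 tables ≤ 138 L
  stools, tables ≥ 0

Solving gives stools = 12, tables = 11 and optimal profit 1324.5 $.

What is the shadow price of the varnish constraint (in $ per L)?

6.5

Both assembly and varnish are binding at x*.
Dual feasibility on the basic columns requires 1·y_assembly + 6·y_varnish = 48.5, 3·y_assembly + 6·y_varnish = 67.5.
This yields shadow prices y_assembly = 9.5, y_varnish = 6.5.
Shadow price of varnish = 6.5.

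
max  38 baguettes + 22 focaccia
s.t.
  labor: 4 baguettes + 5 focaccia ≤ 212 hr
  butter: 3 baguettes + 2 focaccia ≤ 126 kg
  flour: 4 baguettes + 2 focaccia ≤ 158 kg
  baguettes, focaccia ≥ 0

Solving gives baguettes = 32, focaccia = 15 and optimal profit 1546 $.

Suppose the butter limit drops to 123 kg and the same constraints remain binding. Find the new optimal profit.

At the optimum: labor uses 203 of 212 (slack = 9); butter uses 126 of 126 (binding); flour uses 158 of 158 (binding).
Slack constraints have shadow price 0 (complementary slackness).
The binding rows give the dual system: 3·y_butter + 4·y_flour = 38 and 2·y_butter + 2·y_flour = 22.
→ y_butter = 6 and y_flour = 5.
Δz = y_butter·Δb = 6 × (-3) = -18, so new z* = 1546 − 18 = 1528.

1528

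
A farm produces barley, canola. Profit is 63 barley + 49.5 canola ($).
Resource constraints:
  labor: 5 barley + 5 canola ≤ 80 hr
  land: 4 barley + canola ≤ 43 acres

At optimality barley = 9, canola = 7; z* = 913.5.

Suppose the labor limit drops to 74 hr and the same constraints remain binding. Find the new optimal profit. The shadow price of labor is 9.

Δb = -6, so new z* = 913.5 + (9)·(-6) = 913.5 − 54 = 859.5.

859.5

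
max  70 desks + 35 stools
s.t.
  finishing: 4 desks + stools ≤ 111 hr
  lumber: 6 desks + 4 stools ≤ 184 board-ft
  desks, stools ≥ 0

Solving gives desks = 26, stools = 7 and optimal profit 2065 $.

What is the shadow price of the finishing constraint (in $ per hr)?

7

Check each constraint at x*: finishing 111/111 (tight); lumber 184/184 (tight).
The binding rows give the dual system: 4·y_finishing + 6·y_lumber = 70 and 1·y_finishing + 4·y_lumber = 35.
→ y_finishing = 7 and y_lumber = 7.
Shadow price of finishing = 7.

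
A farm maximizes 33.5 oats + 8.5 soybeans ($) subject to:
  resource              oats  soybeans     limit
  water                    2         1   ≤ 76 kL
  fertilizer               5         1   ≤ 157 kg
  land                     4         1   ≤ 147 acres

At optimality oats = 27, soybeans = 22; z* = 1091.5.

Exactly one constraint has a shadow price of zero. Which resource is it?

water: 76/76 (binding)
fertilizer: 157/157 (binding)
land: 130/147 (slack 17)
By complementary slackness, a constraint with positive slack has shadow price 0 → land.

land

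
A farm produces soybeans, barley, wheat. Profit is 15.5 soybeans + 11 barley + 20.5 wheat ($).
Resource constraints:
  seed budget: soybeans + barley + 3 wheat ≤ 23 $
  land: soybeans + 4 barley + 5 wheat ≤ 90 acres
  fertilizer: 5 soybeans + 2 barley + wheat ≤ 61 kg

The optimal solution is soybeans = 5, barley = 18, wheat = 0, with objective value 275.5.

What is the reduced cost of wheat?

-5

Binding: seed budget and fertilizer. Non-binding: land (13 unused).
Since land is not tight, its dual is 0.
From A_Bᵀ y = c: 1·y_seed budget + 5·y_fertilizer = 15.5; 1·y_seed budget + 2·y_fertilizer = 11.
→ y_seed budget = 8 and y_fertilizer = 1.5.
Reduced cost of wheat: c₃ − yᵀa₃ = 20.5 − (8·3 + 1.5·1) = 20.5 − 25.5 = -5.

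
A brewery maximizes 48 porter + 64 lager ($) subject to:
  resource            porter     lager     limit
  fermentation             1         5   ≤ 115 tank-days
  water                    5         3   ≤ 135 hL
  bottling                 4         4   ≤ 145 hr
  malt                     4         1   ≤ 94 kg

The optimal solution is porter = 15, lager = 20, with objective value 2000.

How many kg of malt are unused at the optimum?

14

malt used = 4·15 + 1·20 = 80; slack = 94 − 80 = 14.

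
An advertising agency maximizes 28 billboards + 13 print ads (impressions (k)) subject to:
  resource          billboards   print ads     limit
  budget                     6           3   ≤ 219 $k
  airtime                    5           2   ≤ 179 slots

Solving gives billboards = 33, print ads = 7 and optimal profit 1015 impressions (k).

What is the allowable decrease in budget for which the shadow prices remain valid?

Binding constraints: budget, airtime. The basis is B = [[6,3],[5,2]] with det -3.
Per unit decrease in budget, x* moves by d = (0.6667, -1.6667).
The basis stays optimal until print ads reaches 0; allowable decrease = 4.2 $k.

4.2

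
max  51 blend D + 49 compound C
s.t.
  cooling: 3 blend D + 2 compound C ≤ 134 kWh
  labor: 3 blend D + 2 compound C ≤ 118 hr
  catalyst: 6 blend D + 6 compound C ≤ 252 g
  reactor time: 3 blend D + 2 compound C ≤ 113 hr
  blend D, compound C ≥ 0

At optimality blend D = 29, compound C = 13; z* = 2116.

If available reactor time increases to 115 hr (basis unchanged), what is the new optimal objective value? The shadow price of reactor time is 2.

Δb = 2, so new z* = 2116 + (2)·(2) = 2116 + 4 = 2120.

2120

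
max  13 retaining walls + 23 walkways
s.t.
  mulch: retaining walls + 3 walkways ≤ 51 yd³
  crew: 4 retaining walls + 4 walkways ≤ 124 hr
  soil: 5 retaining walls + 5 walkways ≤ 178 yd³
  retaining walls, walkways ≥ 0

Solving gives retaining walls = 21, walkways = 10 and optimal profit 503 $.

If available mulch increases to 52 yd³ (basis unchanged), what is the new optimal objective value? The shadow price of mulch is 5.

508

Δb = 1, so new z* = 503 + (5)·(1) = 503 + 5 = 508.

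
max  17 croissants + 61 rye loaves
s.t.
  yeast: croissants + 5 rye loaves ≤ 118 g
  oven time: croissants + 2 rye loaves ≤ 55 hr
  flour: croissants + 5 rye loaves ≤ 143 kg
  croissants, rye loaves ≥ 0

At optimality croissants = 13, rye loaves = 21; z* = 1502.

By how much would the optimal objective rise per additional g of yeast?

Check each constraint at x*: yeast 118/118 (tight); oven time 55/55 (tight); flour 118/143 (slack 25).
Since flour is not tight, its dual is 0.
The binding rows give the dual system: 1·y_yeast + 1·y_oven time = 17 and 5·y_yeast + 2·y_oven time = 61.
Solving: y_yeast = 9, y_oven time = 8.
Shadow price of yeast = 9.

9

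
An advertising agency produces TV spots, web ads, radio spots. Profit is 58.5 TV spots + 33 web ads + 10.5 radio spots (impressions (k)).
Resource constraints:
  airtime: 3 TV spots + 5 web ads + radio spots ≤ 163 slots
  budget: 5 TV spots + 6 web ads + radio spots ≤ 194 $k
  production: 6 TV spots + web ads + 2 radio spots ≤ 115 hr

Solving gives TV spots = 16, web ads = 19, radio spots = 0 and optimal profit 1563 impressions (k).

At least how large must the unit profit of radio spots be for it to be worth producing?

16.5

Check each constraint at x*: airtime 143/163 (slack 20); budget 194/194 (tight); production 115/115 (tight).
Since airtime is not tight, its dual is 0.
From A_Bᵀ y = c: 5·y_budget + 6·y_production = 58.5; 6·y_budget + 1·y_production = 33.
→ y_budget = 4.5 and y_production = 6.
radio spots enters the basis when its profit ≥ yᵀa₃ = 4.5·1 + 6·2 = 16.5.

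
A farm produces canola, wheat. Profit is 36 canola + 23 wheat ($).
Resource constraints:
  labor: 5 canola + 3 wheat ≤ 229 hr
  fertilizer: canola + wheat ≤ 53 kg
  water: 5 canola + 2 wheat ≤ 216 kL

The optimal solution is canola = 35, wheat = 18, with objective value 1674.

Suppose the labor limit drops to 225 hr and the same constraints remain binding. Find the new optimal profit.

1648

At the optimum: labor uses 229 of 229 (binding); fertilizer uses 53 of 53 (binding); water uses 211 of 216 (slack = 5).
By complementary slackness, y = 0 for the non-binding constraint.
Dual feasibility on the basic columns requires 5·y_labor + 1·y_fertilizer = 36, 3·y_labor + 1·y_fertilizer = 23.
→ y_labor = 6.5 and y_fertilizer = 3.5.
Δz = y_labor·Δb = 6.5 × (-4) = -26, so new z* = 1674 − 26 = 1648.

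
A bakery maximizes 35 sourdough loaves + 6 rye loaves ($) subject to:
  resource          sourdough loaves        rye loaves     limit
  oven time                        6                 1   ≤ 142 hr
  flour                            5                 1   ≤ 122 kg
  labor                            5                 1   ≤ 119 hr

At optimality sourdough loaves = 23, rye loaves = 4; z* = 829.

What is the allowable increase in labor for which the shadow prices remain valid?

3

Binding constraints: oven time, labor. The basis is B = [[6,1],[5,1]] with det 1.
Per unit increase in labor, x* moves by d = (-1, 6).
The basis stays optimal until flour becomes binding; allowable increase = 3 hr.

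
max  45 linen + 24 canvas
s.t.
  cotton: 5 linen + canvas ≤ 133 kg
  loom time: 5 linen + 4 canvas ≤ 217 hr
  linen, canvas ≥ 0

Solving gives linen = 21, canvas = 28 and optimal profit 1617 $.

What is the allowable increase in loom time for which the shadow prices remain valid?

315

Binding constraints: cotton, loom time. The basis is B = [[5,1],[5,4]] with det 15.
Per unit increase in loom time, x* moves by d = (-0.0667, 0.3333).
The basis stays optimal until linen reaches 0; allowable increase = 315 hr.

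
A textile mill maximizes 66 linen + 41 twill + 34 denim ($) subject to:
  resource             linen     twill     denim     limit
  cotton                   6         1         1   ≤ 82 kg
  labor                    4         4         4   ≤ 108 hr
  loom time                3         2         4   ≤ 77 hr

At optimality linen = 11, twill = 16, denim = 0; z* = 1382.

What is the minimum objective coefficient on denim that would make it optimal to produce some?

41

Check each constraint at x*: cotton 82/82 (tight); labor 108/108 (tight); loom time 65/77 (slack 12).
Slack constraints have shadow price 0 (complementary slackness).
From A_Bᵀ y = c: 6·y_cotton + 4·y_labor = 66; 1·y_cotton + 4·y_labor = 41.
Solving: y_cotton = 5, y_labor = 9.
denim enters the basis when its profit ≥ yᵀa₃ = 5·1 + 9·4 = 41.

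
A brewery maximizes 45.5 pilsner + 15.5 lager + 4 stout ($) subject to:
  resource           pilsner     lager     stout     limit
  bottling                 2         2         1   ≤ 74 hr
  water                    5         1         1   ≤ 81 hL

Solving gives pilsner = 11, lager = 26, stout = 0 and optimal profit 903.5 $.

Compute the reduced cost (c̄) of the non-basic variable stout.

Check each constraint at x*: bottling 74/74 (tight); water 81/81 (tight).
From A_Bᵀ y = c: 2·y_bottling + 5·y_water = 45.5; 2·y_bottling + 1·y_water = 15.5.
Solving: y_bottling = 4, y_water = 7.5.
Reduced cost of stout: c₃ − yᵀa₃ = 4 − (4·1 + 7.5·1) = 4 − 11.5 = -7.5.

-7.5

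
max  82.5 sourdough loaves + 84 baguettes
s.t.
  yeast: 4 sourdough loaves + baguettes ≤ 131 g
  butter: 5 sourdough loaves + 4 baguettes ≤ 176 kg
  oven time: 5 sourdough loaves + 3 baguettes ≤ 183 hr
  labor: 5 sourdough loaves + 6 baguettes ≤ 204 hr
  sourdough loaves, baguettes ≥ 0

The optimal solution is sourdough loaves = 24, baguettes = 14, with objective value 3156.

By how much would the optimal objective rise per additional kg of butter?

7.5

Check each constraint at x*: yeast 110/131 (slack 21); butter 176/176 (tight); oven time 162/183 (slack 21); labor 204/204 (tight).
Slack constraints have shadow price 0 (complementary slackness).
Dual feasibility on the basic columns requires 5·y_butter + 5·y_labor = 82.5, 4·y_butter + 6·y_labor = 84.
This yields shadow prices y_butter = 7.5, y_labor = 9.
Shadow price of butter = 7.5.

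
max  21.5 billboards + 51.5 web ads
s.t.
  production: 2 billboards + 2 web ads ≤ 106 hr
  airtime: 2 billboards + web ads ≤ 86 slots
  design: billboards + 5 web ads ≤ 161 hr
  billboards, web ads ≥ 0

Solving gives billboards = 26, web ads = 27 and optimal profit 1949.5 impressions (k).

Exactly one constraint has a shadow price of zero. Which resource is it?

airtime

production: 106/106 (binding)
airtime: 79/86 (slack 7)
design: 161/161 (binding)
By complementary slackness, a constraint with positive slack has shadow price 0 → airtime.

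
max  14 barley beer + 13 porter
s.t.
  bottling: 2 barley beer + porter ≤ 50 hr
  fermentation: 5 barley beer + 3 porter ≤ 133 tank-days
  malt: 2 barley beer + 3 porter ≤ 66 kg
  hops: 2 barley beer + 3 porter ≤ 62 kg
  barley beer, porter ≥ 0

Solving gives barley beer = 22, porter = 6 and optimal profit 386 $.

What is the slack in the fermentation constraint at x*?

fermentation used = 5·22 + 3·6 = 128; slack = 133 − 128 = 5.

5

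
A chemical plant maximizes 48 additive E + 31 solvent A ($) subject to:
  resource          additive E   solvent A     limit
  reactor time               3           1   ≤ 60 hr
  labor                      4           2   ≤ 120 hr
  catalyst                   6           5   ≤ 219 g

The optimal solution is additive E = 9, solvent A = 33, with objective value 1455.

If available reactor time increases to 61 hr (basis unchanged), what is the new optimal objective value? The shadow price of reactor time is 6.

Δb = 1, so new z* = 1455 + (6)·(1) = 1455 + 6 = 1461.

1461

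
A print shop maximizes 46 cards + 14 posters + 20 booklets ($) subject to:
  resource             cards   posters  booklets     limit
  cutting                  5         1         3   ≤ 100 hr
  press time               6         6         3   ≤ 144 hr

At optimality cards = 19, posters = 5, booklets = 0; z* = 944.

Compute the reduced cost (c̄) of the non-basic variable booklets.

Both cutting and press time are binding at x*.
Dual feasibility on the basic columns requires 5·y_cutting + 6·y_press time = 46, 1·y_cutting + 6·y_press time = 14.
Solving: y_cutting = 8, y_press time = 1.
Reduced cost of booklets: c₃ − yᵀa₃ = 20 − (8·3 + 1·3) = 20 − 27 = -7.

-7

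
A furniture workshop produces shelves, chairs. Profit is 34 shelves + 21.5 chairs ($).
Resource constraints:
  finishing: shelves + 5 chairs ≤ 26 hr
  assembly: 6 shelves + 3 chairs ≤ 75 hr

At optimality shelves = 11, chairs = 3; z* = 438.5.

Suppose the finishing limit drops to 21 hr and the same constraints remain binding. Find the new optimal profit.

At the optimum: finishing uses 26 of 26 (binding); assembly uses 75 of 75 (binding).
Dual feasibility on the basic columns requires 1·y_finishing + 6·y_assembly = 34, 5·y_finishing + 3·y_assembly = 21.5.
This yields shadow prices y_finishing = 1, y_assembly = 5.5.
Δz = y_finishing·Δb = 1 × (-5) = -5, so new z* = 438.5 − 5 = 433.5.

433.5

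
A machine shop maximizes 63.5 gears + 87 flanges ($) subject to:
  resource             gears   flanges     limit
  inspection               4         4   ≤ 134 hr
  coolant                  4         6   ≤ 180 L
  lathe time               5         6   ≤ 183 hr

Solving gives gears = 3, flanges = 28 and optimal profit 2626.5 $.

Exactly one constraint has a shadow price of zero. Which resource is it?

inspection: 124/134 (slack 10)
coolant: 180/180 (binding)
lathe time: 183/183 (binding)
By complementary slackness, a constraint with positive slack has shadow price 0 → inspection.

inspection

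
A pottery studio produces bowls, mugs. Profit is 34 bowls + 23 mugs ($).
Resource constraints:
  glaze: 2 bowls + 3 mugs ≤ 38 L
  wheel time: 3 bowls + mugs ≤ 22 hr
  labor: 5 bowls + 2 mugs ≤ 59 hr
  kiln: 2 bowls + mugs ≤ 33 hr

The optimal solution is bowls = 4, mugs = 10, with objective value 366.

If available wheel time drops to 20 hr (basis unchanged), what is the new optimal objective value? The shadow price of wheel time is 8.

350

Δb = -2, so new z* = 366 + (8)·(-2) = 366 − 16 = 350.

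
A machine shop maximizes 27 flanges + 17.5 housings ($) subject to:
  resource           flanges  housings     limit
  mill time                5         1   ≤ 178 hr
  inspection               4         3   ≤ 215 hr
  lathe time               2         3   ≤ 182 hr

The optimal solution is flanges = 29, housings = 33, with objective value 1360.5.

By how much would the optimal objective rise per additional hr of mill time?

At the optimum: mill time uses 178 of 178 (binding); inspection uses 215 of 215 (binding); lathe time uses 157 of 182 (slack = 25).
Slack constraints have shadow price 0 (complementary slackness).
Dual feasibility on the basic columns requires 5·y_mill time + 4·y_inspection = 27, 1·y_mill time + 3·y_inspection = 17.5.
This yields shadow prices y_mill time = 1, y_inspection = 5.5.
Shadow price of mill time = 1.

1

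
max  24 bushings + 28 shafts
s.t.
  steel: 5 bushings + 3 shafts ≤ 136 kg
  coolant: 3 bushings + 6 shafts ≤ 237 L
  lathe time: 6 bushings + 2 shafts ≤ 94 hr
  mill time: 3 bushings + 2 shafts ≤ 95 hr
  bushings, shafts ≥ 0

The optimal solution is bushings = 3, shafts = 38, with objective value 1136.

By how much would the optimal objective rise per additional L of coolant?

At the optimum: steel uses 129 of 136 (slack = 7); coolant uses 237 of 237 (binding); lathe time uses 94 of 94 (binding); mill time uses 85 of 95 (slack = 10).
Slack constraints have shadow price 0 (complementary slackness).
Dual feasibility on the basic columns requires 3·y_coolant + 6·y_lathe time = 24, 6·y_coolant + 2·y_lathe time = 28.
→ y_coolant = 4 and y_lathe time = 2.
Shadow price of coolant = 4.

4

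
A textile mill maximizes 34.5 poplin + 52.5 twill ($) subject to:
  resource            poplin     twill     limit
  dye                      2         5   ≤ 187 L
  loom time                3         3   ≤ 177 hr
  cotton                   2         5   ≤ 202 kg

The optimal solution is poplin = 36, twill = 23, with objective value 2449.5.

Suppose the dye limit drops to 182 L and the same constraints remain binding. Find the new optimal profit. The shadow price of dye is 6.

2419.5

Δb = -5, so new z* = 2449.5 + (6)·(-5) = 2449.5 − 30 = 2419.5.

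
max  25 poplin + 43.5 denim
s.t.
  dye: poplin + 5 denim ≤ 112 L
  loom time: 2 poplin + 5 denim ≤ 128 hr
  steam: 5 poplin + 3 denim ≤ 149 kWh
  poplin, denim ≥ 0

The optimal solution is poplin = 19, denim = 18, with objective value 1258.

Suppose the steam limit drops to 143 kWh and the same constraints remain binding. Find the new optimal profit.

Binding: loom time and steam. Non-binding: dye (3 unused).
Since dye is not tight, its dual is 0.
Dual feasibility on the basic columns requires 2·y_loom time + 5·y_steam = 25, 5·y_loom time + 3·y_steam = 43.5.
→ y_loom time = 7.5 and y_steam = 2.
Δz = y_steam·Δb = 2 × (-6) = -12, so new z* = 1258 − 12 = 1246.

1246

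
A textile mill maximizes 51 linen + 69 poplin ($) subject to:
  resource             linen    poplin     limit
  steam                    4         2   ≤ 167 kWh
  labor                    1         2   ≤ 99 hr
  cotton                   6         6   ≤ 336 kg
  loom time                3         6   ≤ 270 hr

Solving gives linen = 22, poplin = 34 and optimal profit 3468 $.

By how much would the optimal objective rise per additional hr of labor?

Binding: cotton and loom time. Non-binding: steam (11 unused), labor (9 unused).
Slack constraints have shadow price 0 (complementary slackness).
Dual feasibility on the basic columns requires 6·y_cotton + 3·y_loom time = 51, 6·y_cotton + 6·y_loom time = 69.
Solving: y_cotton = 5.5, y_loom time = 6.
Shadow price of labor = 0.

0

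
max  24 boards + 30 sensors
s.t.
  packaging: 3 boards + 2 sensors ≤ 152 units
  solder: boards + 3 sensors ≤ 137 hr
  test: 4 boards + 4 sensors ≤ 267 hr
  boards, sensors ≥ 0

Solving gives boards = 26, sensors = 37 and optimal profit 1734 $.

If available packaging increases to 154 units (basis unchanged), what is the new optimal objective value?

Check each constraint at x*: packaging 152/152 (tight); solder 137/137 (tight); test 252/267 (slack 15).
By complementary slackness, y = 0 for the non-binding constraint.
From A_Bᵀ y = c: 3·y_packaging + 1·y_solder = 24; 2·y_packaging + 3·y_solder = 30.
This yields shadow prices y_packaging = 6, y_solder = 6.
Δz = y_packaging·Δb = 6 × (2) = 12, so new z* = 1734 + 12 = 1746.

1746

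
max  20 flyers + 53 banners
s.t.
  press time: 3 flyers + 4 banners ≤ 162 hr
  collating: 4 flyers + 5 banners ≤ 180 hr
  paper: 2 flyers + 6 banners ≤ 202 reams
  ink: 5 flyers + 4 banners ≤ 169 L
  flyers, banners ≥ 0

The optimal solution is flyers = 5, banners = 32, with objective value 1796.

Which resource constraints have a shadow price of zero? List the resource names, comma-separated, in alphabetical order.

ink, press time

press time: 143/162 (slack 19)
collating: 180/180 (binding)
paper: 202/202 (binding)
ink: 153/169 (slack 16)
By complementary slackness, a constraint with positive slack has shadow price 0 → ink, press time.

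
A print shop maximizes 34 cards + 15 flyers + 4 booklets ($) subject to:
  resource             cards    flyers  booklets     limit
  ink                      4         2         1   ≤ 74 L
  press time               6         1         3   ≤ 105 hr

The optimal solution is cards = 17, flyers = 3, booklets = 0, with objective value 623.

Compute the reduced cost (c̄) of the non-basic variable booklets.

-6

At the optimum: ink uses 74 of 74 (binding); press time uses 105 of 105 (binding).
From A_Bᵀ y = c: 4·y_ink + 6·y_press time = 34; 2·y_ink + 1·y_press time = 15.
→ y_ink = 7 and y_press time = 1.
Reduced cost of booklets: c₃ − yᵀa₃ = 4 − (7·1 + 1·3) = 4 − 10 = -6.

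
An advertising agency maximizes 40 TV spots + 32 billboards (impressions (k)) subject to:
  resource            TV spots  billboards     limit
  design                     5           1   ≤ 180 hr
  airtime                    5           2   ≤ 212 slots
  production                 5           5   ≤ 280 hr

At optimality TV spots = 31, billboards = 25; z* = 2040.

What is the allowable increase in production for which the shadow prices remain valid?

Binding constraints: design, production. The basis is B = [[5,1],[5,5]] with det 20.
Per unit increase in production, x* moves by d = (-0.05, 0.25).
The basis stays optimal until airtime becomes binding; allowable increase = 28 hr.

28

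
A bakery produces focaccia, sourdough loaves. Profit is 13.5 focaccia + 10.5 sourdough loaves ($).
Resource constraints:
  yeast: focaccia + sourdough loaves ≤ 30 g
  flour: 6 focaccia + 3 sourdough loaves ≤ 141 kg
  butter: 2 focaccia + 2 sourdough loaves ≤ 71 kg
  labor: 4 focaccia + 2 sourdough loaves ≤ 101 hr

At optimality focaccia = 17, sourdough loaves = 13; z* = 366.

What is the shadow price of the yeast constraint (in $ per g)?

7.5

Check each constraint at x*: yeast 30/30 (tight); flour 141/141 (tight); butter 60/71 (slack 11); labor 94/101 (slack 7).
By complementary slackness, y = 0 for the non-binding constraints.
From A_Bᵀ y = c: 1·y_yeast + 6·y_flour = 13.5; 1·y_yeast + 3·y_flour = 10.5.
→ y_yeast = 7.5 and y_flour = 1.
Shadow price of yeast = 7.5.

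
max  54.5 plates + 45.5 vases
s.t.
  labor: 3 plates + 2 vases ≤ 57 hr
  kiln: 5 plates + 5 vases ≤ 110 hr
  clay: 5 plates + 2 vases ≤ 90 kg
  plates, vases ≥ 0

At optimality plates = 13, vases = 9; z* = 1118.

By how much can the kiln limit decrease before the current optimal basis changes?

8.75

Binding constraints: labor, kiln. The basis is B = [[3,2],[5,5]] with det 5.
Per unit decrease in kiln, x* moves by d = (0.4, -0.6).
The basis stays optimal until clay becomes binding; allowable decrease = 8.75 hr.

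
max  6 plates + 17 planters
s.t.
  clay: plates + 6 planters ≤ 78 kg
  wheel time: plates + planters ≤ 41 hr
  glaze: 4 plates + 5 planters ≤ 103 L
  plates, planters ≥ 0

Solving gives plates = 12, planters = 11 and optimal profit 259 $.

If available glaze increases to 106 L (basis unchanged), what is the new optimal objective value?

262

At the optimum: clay uses 78 of 78 (binding); wheel time uses 23 of 41 (slack = 18); glaze uses 103 of 103 (binding).
Since wheel time is not tight, its dual is 0.
Dual feasibility on the basic columns requires 1·y_clay + 4·y_glaze = 6, 6·y_clay + 5·y_glaze = 17.
→ y_clay = 2 and y_glaze = 1.
Δz = y_glaze·Δb = 1 × (3) = 3, so new z* = 259 + 3 = 262.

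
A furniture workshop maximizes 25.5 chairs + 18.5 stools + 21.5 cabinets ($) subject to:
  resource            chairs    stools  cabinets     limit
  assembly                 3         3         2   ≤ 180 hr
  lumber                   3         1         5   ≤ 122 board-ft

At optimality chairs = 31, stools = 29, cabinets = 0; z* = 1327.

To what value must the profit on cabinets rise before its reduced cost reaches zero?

At the optimum: assembly uses 180 of 180 (binding); lumber uses 122 of 122 (binding).
The binding rows give the dual system: 3·y_assembly + 3·y_lumber = 25.5 and 3·y_assembly + 1·y_lumber = 18.5.
→ y_assembly = 5 and y_lumber = 3.5.
cabinets enters the basis when its profit ≥ yᵀa₃ = 5·2 + 3.5·5 = 27.5.

27.5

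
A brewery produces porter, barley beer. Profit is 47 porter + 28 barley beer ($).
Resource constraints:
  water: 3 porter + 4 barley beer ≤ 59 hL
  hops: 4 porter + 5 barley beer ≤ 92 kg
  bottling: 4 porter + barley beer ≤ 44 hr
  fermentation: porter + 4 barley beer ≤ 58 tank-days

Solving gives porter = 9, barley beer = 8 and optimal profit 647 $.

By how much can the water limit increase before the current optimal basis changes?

Binding constraints: water, bottling. The basis is B = [[3,4],[4,1]] with det -13.
Per unit increase in water, x* moves by d = (-0.0769, 0.3077).
The basis stays optimal until hops becomes binding; allowable increase = 13 hL.

13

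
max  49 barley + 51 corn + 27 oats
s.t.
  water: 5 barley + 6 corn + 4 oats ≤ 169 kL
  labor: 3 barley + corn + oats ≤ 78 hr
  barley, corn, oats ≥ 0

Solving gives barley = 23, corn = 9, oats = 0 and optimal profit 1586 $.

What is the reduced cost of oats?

-8

Check each constraint at x*: water 169/169 (tight); labor 78/78 (tight).
From A_Bᵀ y = c: 5·y_water + 3·y_labor = 49; 6·y_water + 1·y_labor = 51.
Solving: y_water = 8, y_labor = 3.
Reduced cost of oats: c₃ − yᵀa₃ = 27 − (8·4 + 3·1) = 27 − 35 = -8.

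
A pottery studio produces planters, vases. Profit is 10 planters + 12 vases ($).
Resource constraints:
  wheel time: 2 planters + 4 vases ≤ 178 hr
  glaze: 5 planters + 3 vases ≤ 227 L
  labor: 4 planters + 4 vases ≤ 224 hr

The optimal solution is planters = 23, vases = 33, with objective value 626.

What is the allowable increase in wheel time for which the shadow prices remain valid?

46

Binding constraints: wheel time, labor. The basis is B = [[2,4],[4,4]] with det -8.
Per unit increase in wheel time, x* moves by d = (-0.5, 0.5).
The basis stays optimal until planters reaches 0; allowable increase = 46 hr.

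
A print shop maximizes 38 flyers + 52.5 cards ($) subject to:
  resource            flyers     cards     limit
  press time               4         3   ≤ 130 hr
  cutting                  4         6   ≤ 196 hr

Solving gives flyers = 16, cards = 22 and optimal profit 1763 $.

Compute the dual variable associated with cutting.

8

Check each constraint at x*: press time 130/130 (tight); cutting 196/196 (tight).
From A_Bᵀ y = c: 4·y_press time + 4·y_cutting = 38; 3·y_press time + 6·y_cutting = 52.5.
Solving: y_press time = 1.5, y_cutting = 8.
Shadow price of cutting = 8.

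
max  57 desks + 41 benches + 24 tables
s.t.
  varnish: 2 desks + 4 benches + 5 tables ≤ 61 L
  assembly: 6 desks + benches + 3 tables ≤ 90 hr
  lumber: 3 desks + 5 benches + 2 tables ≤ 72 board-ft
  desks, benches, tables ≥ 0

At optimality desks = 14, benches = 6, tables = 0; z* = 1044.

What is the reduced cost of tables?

-8

At the optimum: varnish uses 52 of 61 (slack = 9); assembly uses 90 of 90 (binding); lumber uses 72 of 72 (binding).
Slack constraints have shadow price 0 (complementary slackness).
From A_Bᵀ y = c: 6·y_assembly + 3·y_lumber = 57; 1·y_assembly + 5·y_lumber = 41.
This yields shadow prices y_assembly = 6, y_lumber = 7.
Reduced cost of tables: c₃ − yᵀa₃ = 24 − (6·3 + 7·2) = 24 − 32 = -8.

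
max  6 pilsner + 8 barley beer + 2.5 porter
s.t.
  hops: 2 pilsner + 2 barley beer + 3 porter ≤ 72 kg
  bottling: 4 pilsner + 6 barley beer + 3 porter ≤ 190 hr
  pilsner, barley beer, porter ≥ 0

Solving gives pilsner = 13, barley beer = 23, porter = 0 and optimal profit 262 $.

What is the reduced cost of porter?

Both hops and bottling are binding at x*.
Dual feasibility on the basic columns requires 2·y_hops + 4·y_bottling = 6, 2·y_hops + 6·y_bottling = 8.
→ y_hops = 1 and y_bottling = 1.
Reduced cost of porter: c₃ − yᵀa₃ = 2.5 − (1·3 + 1·3) = 2.5 − 6 = -3.5.

-3.5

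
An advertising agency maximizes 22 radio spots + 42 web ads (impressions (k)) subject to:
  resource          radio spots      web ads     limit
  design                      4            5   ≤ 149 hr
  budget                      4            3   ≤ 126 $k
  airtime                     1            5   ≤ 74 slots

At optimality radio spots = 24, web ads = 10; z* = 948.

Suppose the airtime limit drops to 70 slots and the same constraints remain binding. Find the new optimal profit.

924

Check each constraint at x*: design 146/149 (slack 3); budget 126/126 (tight); airtime 74/74 (tight).
Slack constraints have shadow price 0 (complementary slackness).
The binding rows give the dual system: 4·y_budget + 1·y_airtime = 22 and 3·y_budget + 5·y_airtime = 42.
This yields shadow prices y_budget = 4, y_airtime = 6.
Δz = y_airtime·Δb = 6 × (-4) = -24, so new z* = 948 − 24 = 924.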